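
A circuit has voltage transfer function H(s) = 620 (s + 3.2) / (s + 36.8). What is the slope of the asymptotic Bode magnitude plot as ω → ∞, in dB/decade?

With 1 zero and 1 pole, the high-frequency asymptotic slope is 20 × (1 − 1) = 0 dB/decade.

0 dB/decade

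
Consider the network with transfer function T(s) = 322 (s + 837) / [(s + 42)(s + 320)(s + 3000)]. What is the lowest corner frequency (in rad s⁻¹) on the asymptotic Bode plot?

Break frequencies occur at each pole and zero magnitude: 42 rad s⁻¹, 320 rad s⁻¹, 837 rad s⁻¹, 3000 rad s⁻¹.
The lowest is 42 rad s⁻¹.

42 rad s⁻¹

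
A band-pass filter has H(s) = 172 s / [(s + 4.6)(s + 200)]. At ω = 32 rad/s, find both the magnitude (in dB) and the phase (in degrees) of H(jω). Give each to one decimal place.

|H| = -1.5 dB, ∠H = -0.9°

|j32| = 32
|j32 + 4.6| = √(32² + 4.6²) = 32.33
|j32 + 200| = √(32² + 200²) = 202.5
|H(j32)| = 172 × 32 / (32.33 × 202.5) = 0.84056
20 log₁₀(0.84056) = -1.51 dB
∠(j32) = 90.00°
∠(j32 + 4.6) = arctan(32/4.6) = 81.82°
∠(j32 + 200) = arctan(32/200) = 9.09°
∠H(j32) = 90.00° − (81.82° + 9.09°) = -0.91°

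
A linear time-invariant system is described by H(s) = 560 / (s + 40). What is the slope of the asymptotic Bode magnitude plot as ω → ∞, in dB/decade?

-20 dB/decade

With 0 zeros and 1 pole, the high-frequency asymptotic slope is 20 × (0 − 1) = -20 dB/decade.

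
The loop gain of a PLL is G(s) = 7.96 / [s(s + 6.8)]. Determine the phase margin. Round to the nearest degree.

Gain crossover: |G(jω)| = 1 at ω ≈ 1.15 rad/sec.
∠G(j1.15) = −90° − arctan(1.15/6.8) ≈ -99.63°
PM = 180° + (-99.63°) = 80.37°

80°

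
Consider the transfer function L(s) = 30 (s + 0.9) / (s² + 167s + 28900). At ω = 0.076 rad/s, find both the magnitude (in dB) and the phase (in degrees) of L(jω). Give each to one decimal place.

|L| = -60.6 dB, ∠L = 4.8°

|j0.076 + 0.9| = √(0.076² + 0.9²) = 0.9032
|(j0.076)² + 167(j0.076) + 28900| = |28900 + j12.692| = 2.89e+04
|L(j0.076)| = 30 × 0.9032 / 2.89e+04 = 0.00093758
20 log₁₀(0.00093758) = -60.56 dB
∠(j0.076 + 0.9) = arctan(0.076/0.9) = 4.83°
∠[(j0.076)² + 167(j0.076) + 28900] = ∠[28900 + j12.692] = 0.03°
∠L(j0.076) = 4.83° − 0.03° = 4.80°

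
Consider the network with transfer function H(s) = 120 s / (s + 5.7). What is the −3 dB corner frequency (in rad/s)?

5.7 rad/s

For a single-pole high-pass, the −3 dB point is at the pole: ω = 5.7 rad/s.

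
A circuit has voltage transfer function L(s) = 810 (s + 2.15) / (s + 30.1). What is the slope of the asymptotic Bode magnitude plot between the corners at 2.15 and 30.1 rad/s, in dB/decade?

20 dB/decade

In this band the factors already past their corner are: zero at 2.15; net slope = 20 dB/decade.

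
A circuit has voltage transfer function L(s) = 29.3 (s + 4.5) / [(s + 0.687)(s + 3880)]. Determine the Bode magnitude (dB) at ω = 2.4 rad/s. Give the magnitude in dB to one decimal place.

-36.2 dB

|j2.4 + 4.5| = √(2.4² + 4.5²) = 5.1
|j2.4 + 0.687| = √(2.4² + 0.687²) = 2.496
|j2.4 + 3880| = √(2.4² + 3880²) = 3880
|L(j2.4)| = 29.3 × 5.1 / (2.496 × 3880) = 0.015427
20 log₁₀(0.015427) = -36.23 dB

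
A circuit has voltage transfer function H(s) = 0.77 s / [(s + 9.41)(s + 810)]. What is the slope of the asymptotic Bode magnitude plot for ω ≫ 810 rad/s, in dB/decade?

With 1 zero and 2 poles, the high-frequency asymptotic slope is 20 × (1 − 2) = -20 dB/decade.

-20 dB/decade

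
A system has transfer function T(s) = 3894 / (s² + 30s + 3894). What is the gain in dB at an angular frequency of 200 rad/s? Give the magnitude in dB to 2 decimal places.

|(j200)² + 30(j200) + 3894| = |-36106 + j6000| = 3.66e+04
|T(j200)| = 3894 / 3.66e+04 = 0.10639
20 log₁₀(0.10639) = -19.462 dB

-19.46 dB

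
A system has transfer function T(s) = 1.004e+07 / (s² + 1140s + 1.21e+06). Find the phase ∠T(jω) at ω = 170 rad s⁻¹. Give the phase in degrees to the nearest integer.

∠[(j170)² + 1140(j170) + 1.21e+06] = ∠[1.1811e+06 + j1.938e+05] = 9.32°
∠T(j170) = −9.32° = -9.32°

-9°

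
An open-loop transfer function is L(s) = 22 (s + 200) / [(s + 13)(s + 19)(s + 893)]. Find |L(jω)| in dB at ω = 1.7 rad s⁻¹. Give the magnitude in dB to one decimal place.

|j1.7 + 200| = √(1.7² + 200²) = 200
|j1.7 + 13| = √(1.7² + 13²) = 13.11
|j1.7 + 19| = √(1.7² + 19²) = 19.08
|j1.7 + 893| = √(1.7² + 893²) = 893
|L(j1.7)| = 22 × 200 / (13.11 × 19.08 × 893) = 0.019702
20 log₁₀(0.019702) = -34.11 dB

-34.1 dB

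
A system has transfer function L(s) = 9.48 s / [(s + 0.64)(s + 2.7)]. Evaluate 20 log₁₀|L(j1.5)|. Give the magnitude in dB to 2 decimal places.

9.01 dB

|j1.5| = 1.5
|j1.5 + 0.64| = √(1.5² + 0.64²) = 1.631
|j1.5 + 2.7| = √(1.5² + 2.7²) = 3.089
|L(j1.5)| = 9.48 × 1.5 / (1.631 × 3.089) = 2.823
20 log₁₀(2.823) = 9.014 dB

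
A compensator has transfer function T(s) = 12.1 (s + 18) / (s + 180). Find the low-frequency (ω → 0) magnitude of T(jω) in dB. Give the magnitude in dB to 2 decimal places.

T(0) = 12.1 × 18 / 180 = 1.21
20 log₁₀(1.21) = 1.656 dB

1.66 dB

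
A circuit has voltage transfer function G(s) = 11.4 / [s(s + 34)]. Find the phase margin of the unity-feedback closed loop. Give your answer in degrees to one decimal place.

89.4°

Gain crossover: |G(jω)| = 1 at ω ≈ 0.335 rad/s.
∠G(j0.335) = −90° − arctan(0.335/34) ≈ -90.56°
PM = 180° + (-90.56°) = 89.44°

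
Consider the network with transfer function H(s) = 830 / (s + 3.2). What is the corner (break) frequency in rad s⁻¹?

The single real pole at s = −3.2 gives a corner at ω = 3.2 rad s⁻¹.

3.2 rad s⁻¹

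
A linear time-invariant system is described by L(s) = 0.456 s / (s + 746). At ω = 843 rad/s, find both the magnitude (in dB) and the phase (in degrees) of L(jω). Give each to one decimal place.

|j843| = 843
|j843 + 746| = √(843² + 746²) = 1126
|L(j843)| = 0.456 × 843 / 1126 = 0.34149
20 log₁₀(0.34149) = -9.33 dB
∠(j843) = 90.00°
∠(j843 + 746) = arctan(843/746) = 48.49°
∠L(j843) = 90.00° − 48.49° = 41.51°

|L| = -9.3 dB, ∠L = 41.5 deg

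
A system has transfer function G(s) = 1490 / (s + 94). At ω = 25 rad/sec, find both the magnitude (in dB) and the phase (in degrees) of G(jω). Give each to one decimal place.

|j25 + 94| = √(25² + 94²) = 97.27
|G(j25)| = 1490 / 97.27 = 15.319
20 log₁₀(15.319) = 23.70 dB
∠(j25 + 94) = arctan(25/94) = 14.89°
∠G(j25) = −14.89° = -14.89°

|G| = 23.7 dB, ∠G = -14.9°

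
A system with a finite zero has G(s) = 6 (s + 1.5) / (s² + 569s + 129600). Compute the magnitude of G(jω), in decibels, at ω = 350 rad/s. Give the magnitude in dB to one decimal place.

-39.5 dB

|j350 + 1.5| = √(350² + 1.5²) = 350
|(j350)² + 569(j350) + 129600| = |7100 + j1.9915e+05| = 1.993e+05
|G(j350)| = 6 × 350 / 1.993e+05 = 0.010538
20 log₁₀(0.010538) = -39.54 dB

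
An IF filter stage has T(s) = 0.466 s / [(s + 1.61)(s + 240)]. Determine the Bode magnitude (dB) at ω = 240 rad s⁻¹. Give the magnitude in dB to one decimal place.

-57.2 dB

|j240| = 240
|j240 + 1.61| = √(240² + 1.61²) = 240
|j240 + 240| = √(240² + 240²) = 339.4
|T(j240)| = 0.466 × 240 / (240 × 339.4) = 0.0013729
20 log₁₀(0.0013729) = -57.25 dB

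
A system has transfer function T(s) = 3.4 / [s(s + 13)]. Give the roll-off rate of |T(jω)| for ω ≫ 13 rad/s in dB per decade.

-40 dB/decade

With 0 zeros and 2 poles, the high-frequency asymptotic slope is 20 × (0 − 2) = -40 dB/decade.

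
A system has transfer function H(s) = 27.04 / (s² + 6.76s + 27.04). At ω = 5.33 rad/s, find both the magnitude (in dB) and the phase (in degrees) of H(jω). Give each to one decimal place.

|(j5.33)² + 6.76(j5.33) + 27.04| = |-1.3689 + j36.031| = 36.06
|H(j5.33)| = 27.04 / 36.06 = 0.74993
20 log₁₀(0.74993) = -2.50 dB
∠[(j5.33)² + 6.76(j5.33) + 27.04] = ∠[-1.3689 + j36.031] = 92.18°
∠H(j5.33) = −92.18° = -92.18°

|H| = -2.5 dB, ∠H = -92.2°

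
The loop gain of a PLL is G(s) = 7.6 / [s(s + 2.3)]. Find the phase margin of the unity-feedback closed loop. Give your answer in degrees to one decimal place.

Gain crossover: |G(jω)| = 1 at ω ≈ 2.32 rad/sec.
∠G(j2.32) = −90° − arctan(2.32/2.3) ≈ -135.30°
PM = 180° + (-135.30°) = 44.70°

44.7°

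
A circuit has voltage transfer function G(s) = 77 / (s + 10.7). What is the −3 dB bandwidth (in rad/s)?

For a single-pole low-pass, the −3 dB point is at the pole: ω = 10.7 rad/s.

10.7 rad/s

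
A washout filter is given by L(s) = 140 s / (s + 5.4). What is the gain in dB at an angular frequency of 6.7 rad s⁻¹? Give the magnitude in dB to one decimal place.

|j6.7| = 6.7
|j6.7 + 5.4| = √(6.7² + 5.4²) = 8.605
|L(j6.7)| = 140 × 6.7 / 8.605 = 109
20 log₁₀(109) = 40.75 dB

40.7 dB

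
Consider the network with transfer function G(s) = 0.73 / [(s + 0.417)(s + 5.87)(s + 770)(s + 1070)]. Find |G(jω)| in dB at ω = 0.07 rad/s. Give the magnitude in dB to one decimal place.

-128.9 dB

|j0.07 + 0.417| = √(0.07² + 0.417²) = 0.4228
|j0.07 + 5.87| = √(0.07² + 5.87²) = 5.87
|j0.07 + 770| = √(0.07² + 770²) = 770
|j0.07 + 1070| = √(0.07² + 1070²) = 1070
|G(j0.07)| = 0.73 / (0.4228 × 5.87 × 770 × 1070) = 3.5695e-07
20 log₁₀(3.5695e-07) = -128.95 dB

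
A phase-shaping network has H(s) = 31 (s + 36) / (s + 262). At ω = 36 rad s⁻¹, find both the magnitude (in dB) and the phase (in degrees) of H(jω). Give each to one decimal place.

|j36 + 36| = √(36² + 36²) = 50.91
|j36 + 262| = √(36² + 262²) = 264.5
|H(j36)| = 31 × 50.91 / 264.5 = 5.9678
20 log₁₀(5.9678) = 15.52 dB
∠(j36 + 36) = arctan(36/36) = 45.00°
∠(j36 + 262) = arctan(36/262) = 7.82°
∠H(j36) = 45.00° − 7.82° = 37.18°

|H| = 15.5 dB, ∠H = 37.2 deg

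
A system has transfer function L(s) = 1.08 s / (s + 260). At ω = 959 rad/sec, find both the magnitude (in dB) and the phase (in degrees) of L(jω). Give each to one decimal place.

|j959| = 959
|j959 + 260| = √(959² + 260²) = 993.6
|L(j959)| = 1.08 × 959 / 993.6 = 1.0424
20 log₁₀(1.0424) = 0.36 dB
∠(j959) = 90.00°
∠(j959 + 260) = arctan(959/260) = 74.83°
∠L(j959) = 90.00° − 74.83° = 15.17°

|L| = 0.4 dB, ∠L = 15.2°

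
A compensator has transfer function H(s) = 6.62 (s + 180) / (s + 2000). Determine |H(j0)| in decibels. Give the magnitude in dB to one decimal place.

H(0) = 6.62 × 180 / 2000 = 0.5958
20 log₁₀(0.5958) = -4.50 dB

-4.5 dB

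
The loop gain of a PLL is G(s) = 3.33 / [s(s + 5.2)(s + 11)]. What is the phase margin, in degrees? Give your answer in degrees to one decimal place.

Gain crossover: |G(jω)| = 1 at ω ≈ 0.0582 rad/s.
∠G(j0.0582) = −90° − arctan(0.0582/5.2) − arctan(0.0582/11) ≈ -90.94°
PM = 180° + (-90.94°) = 89.06°

89.1°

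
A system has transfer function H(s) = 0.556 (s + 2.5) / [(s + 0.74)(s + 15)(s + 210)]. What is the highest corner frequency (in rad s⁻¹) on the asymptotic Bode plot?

210 rad s⁻¹

Break frequencies occur at each pole and zero magnitude: 0.74 rad s⁻¹, 2.5 rad s⁻¹, 15 rad s⁻¹, 210 rad s⁻¹.
The highest is 210 rad s⁻¹.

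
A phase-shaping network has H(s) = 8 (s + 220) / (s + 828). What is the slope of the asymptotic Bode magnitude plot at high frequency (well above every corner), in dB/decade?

0 dB/decade

With 1 zero and 1 pole, the high-frequency asymptotic slope is 20 × (1 − 1) = 0 dB/decade.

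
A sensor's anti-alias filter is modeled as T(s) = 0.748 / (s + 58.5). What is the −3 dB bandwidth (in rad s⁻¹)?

58.5 rad s⁻¹

For a single-pole low-pass, the −3 dB point is at the pole: ω = 58.5 rad s⁻¹.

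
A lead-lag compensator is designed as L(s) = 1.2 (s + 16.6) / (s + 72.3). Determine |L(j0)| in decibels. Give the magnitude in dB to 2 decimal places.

-11.20 dB

L(0) = 1.2 × 16.6 / 72.3 = 0.27552
20 log₁₀(0.27552) = -11.197 dB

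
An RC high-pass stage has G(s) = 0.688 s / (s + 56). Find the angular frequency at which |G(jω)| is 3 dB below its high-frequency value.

56 rad/sec

For a single-pole high-pass, the −3 dB point is at the pole: ω = 56 rad/sec.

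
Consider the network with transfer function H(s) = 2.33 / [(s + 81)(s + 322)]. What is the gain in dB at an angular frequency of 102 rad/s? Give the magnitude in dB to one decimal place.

-85.5 dB

|j102 + 81| = √(102² + 81²) = 130.2
|j102 + 322| = √(102² + 322²) = 337.8
|H(j102)| = 2.33 / (130.2 × 337.8) = 5.2961e-05
20 log₁₀(5.2961e-05) = -85.52 dB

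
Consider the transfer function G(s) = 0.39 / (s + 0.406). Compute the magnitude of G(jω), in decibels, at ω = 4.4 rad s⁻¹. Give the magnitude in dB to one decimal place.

|j4.4 + 0.406| = √(4.4² + 0.406²) = 4.419
|G(j4.4)| = 0.39 / 4.419 = 0.088261
20 log₁₀(0.088261) = -21.08 dB

-21.1 dB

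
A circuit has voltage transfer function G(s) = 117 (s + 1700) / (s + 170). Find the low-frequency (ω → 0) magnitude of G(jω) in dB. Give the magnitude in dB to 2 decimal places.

G(0) = 117 × 1700 / 170 = 1170
20 log₁₀(1170) = 61.364 dB

61.36 dB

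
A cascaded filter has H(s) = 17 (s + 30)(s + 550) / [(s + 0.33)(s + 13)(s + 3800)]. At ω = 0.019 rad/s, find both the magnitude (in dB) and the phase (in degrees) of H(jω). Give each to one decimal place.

|j0.019 + 30| = √(0.019² + 30²) = 30
|j0.019 + 550| = √(0.019² + 550²) = 550
|j0.019 + 0.33| = √(0.019² + 0.33²) = 0.3305
|j0.019 + 13| = √(0.019² + 13²) = 13
|j0.019 + 3800| = √(0.019² + 3800²) = 3800
|H(j0.019)| = 17 × 30 × 550 / (0.3305 × 13 × 3800) = 17.178
20 log₁₀(17.178) = 24.70 dB
∠(j0.019 + 30) = arctan(0.019/30) = 0.04°
∠(j0.019 + 550) = arctan(0.019/550) = 0.00°
∠(j0.019 + 0.33) = arctan(0.019/0.33) = 3.30°
∠(j0.019 + 13) = arctan(0.019/13) = 0.08°
∠(j0.019 + 3800) = arctan(0.019/3800) = 0.00°
∠H(j0.019) = 0.04° + 0.00° − (3.30° + 0.08° + 0.00°) = -3.34°

|H| = 24.7 dB, ∠H = -3.3°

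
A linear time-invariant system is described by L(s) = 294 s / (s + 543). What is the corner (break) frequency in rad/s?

543 rad/s

The single real pole at s = −543 gives a corner at ω = 543 rad/s.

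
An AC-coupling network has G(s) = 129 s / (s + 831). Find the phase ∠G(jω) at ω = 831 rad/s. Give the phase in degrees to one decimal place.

45.0°

∠(j831) = 90.00°
∠(j831 + 831) = arctan(831/831) = 45.00°
∠G(j831) = 90.00° − 45.00° = 45.00°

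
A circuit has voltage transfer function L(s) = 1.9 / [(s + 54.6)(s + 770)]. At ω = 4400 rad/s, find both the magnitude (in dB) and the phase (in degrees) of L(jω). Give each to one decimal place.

|j4400 + 54.6| = √(4400² + 54.6²) = 4400
|j4400 + 770| = √(4400² + 770²) = 4467
|L(j4400)| = 1.9 / (4400 × 4467) = 9.6664e-08
20 log₁₀(9.6664e-08) = -140.29 dB
∠(j4400 + 54.6) = arctan(4400/54.6) = 89.29°
∠(j4400 + 770) = arctan(4400/770) = 80.07°
∠L(j4400) = − (89.29° + 80.07°) = -169.36°

|L| = -140.3 dB, ∠L = -169.4 deg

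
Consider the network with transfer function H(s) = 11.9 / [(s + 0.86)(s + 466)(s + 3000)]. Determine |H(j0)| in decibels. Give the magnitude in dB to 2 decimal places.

H(0) = 11.9 / (0.86 × 466 × 3000) = 9.8979e-06
20 log₁₀(9.8979e-06) = -100.089 dB

-100.09 dB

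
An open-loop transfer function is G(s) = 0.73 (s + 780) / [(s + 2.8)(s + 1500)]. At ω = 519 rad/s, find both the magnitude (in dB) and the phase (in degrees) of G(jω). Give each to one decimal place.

|j519 + 780| = √(519² + 780²) = 936.9
|j519 + 2.8| = √(519² + 2.8²) = 519
|j519 + 1500| = √(519² + 1500²) = 1587
|G(j519)| = 0.73 × 936.9 / (519 × 1587) = 0.00083022
20 log₁₀(0.00083022) = -61.62 dB
∠(j519 + 780) = arctan(519/780) = 33.64°
∠(j519 + 2.8) = arctan(519/2.8) = 89.69°
∠(j519 + 1500) = arctan(519/1500) = 19.09°
∠G(j519) = 33.64° − (89.69° + 19.09°) = -75.14°

|G| = -61.6 dB, ∠G = -75.1°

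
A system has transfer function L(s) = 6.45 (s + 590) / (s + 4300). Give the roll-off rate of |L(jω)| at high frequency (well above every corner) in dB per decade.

0 dB/decade

With 1 zero and 1 pole, the high-frequency asymptotic slope is 20 × (1 − 1) = 0 dB/decade.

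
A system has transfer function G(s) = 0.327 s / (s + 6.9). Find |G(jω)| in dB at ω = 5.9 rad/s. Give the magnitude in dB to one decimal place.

|j5.9| = 5.9
|j5.9 + 6.9| = √(5.9² + 6.9²) = 9.079
|G(j5.9)| = 0.327 × 5.9 / 9.079 = 0.21251
20 log₁₀(0.21251) = -13.45 dB

-13.5 dB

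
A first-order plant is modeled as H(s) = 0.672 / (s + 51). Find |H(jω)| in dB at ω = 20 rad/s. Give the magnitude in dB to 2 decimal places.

|j20 + 51| = √(20² + 51²) = 54.78
|H(j20)| = 0.672 / 54.78 = 0.012267
20 log₁₀(0.012267) = -38.225 dB

-38.23 dB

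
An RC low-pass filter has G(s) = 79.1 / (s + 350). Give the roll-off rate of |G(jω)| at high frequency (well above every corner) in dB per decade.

-20 dB/decade

With 0 zeros and 1 pole, the high-frequency asymptotic slope is 20 × (0 − 1) = -20 dB/decade.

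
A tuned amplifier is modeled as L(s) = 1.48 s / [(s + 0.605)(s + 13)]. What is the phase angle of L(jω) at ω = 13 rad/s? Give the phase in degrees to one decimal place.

∠(j13) = 90.00°
∠(j13 + 0.605) = arctan(13/0.605) = 87.34°
∠(j13 + 13) = arctan(13/13) = 45.00°
∠L(j13) = 90.00° − (87.34° + 45.00°) = -42.34°

-42.3°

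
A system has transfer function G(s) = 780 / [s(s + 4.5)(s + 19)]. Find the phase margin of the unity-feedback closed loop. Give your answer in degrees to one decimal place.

Gain crossover: |G(jω)| = 1 at ω ≈ 5.53 rad/s.
∠G(j5.53) = −90° − arctan(5.53/4.5) − arctan(5.53/19) ≈ -157.08°
PM = 180° + (-157.08°) = 22.92°

22.9 deg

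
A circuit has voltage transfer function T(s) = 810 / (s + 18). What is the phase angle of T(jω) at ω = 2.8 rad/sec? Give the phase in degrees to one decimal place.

∠(j2.8 + 18) = arctan(2.8/18) = 8.84°
∠T(j2.8) = −8.84° = -8.84°

-8.8°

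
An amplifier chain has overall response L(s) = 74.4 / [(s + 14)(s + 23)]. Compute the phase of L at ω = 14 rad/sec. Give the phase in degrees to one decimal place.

-76.3°

∠(j14 + 14) = arctan(14/14) = 45.00°
∠(j14 + 23) = arctan(14/23) = 31.33°
∠L(j14) = − (45.00° + 31.33°) = -76.33°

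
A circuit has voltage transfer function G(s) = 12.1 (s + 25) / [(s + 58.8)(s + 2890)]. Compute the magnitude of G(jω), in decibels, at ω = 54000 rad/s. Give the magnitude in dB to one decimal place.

|j54000 + 25| = √(54000² + 25²) = 5.4e+04
|j54000 + 58.8| = √(54000² + 58.8²) = 5.4e+04
|j54000 + 2890| = √(54000² + 2890²) = 5.408e+04
|G(j54000)| = 12.1 × 5.4e+04 / (5.4e+04 × 5.408e+04) = 0.00022375
20 log₁₀(0.00022375) = -73.00 dB

-73.0 dB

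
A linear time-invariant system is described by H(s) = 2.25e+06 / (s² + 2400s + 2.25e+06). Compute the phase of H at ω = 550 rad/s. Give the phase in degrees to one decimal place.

-34.1°

∠[(j550)² + 2400(j550) + 2.25e+06] = ∠[1.9475e+06 + j1.32e+06] = 34.13°
∠H(j550) = −34.13° = -34.13°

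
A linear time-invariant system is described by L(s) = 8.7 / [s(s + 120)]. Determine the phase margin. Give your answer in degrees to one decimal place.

90.0°

Gain crossover: |L(jω)| = 1 at ω ≈ 0.0725 rad s⁻¹.
∠L(j0.0725) = −90° − arctan(0.0725/120) ≈ -90.03°
PM = 180° + (-90.03°) = 89.97°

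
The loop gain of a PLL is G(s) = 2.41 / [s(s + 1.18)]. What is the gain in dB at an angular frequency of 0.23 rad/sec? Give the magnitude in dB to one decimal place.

|j0.23 + 1.18| = √(0.23² + 1.18²) = 1.202
|j0.23| = 0.23
|G(j0.23)| = 2.41 / (1.202 × 0.23) = 8.7159
20 log₁₀(8.7159) = 18.81 dB

18.8 dB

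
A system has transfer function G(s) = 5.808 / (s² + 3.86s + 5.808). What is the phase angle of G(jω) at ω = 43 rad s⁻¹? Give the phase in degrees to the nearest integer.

-175°

∠[(j43)² + 3.86(j43) + 5.808] = ∠[-1843.2 + j165.98] = 174.85°
∠G(j43) = −174.85° = -174.85°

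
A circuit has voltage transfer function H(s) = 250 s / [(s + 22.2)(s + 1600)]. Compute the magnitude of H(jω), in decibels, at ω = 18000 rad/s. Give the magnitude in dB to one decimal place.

|j18000| = 1.8e+04
|j18000 + 22.2| = √(18000² + 22.2²) = 1.8e+04
|j18000 + 1600| = √(18000² + 1600²) = 1.807e+04
|H(j18000)| = 250 × 1.8e+04 / (1.8e+04 × 1.807e+04) = 0.013834
20 log₁₀(0.013834) = -37.18 dB

-37.2 dB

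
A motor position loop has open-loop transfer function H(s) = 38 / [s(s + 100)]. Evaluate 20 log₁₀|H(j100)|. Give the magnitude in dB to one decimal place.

|j100 + 100| = √(100² + 100²) = 141.4
|j100| = 100
|H(j100)| = 38 / (141.4 × 100) = 0.002687
20 log₁₀(0.002687) = -51.41 dB

-51.4 dB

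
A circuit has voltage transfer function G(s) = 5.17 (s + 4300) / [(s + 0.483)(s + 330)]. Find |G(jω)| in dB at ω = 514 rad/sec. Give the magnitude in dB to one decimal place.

|j514 + 4300| = √(514² + 4300²) = 4331
|j514 + 0.483| = √(514² + 0.483²) = 514
|j514 + 330| = √(514² + 330²) = 610.8
|G(j514)| = 5.17 × 4331 / (514 × 610.8) = 0.071313
20 log₁₀(0.071313) = -22.94 dB

-22.9 dB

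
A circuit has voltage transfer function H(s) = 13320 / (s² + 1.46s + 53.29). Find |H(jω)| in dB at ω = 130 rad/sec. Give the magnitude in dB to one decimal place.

|(j130)² + 1.46(j130) + 53.29| = |-16847 + j189.8| = 1.685e+04
|H(j130)| = 13320 / 1.685e+04 = 0.79061
20 log₁₀(0.79061) = -2.04 dB

-2.0 dB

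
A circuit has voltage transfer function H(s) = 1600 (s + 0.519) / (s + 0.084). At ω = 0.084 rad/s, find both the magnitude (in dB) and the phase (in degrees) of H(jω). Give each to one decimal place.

|H| = 77.0 dB, ∠H = -35.8°

|j0.084 + 0.519| = √(0.084² + 0.519²) = 0.5258
|j0.084 + 0.084| = √(0.084² + 0.084²) = 0.1188
|H(j0.084)| = 1600 × 0.5258 / 0.1188 = 7081.2
20 log₁₀(7081.2) = 77.00 dB
∠(j0.084 + 0.519) = arctan(0.084/0.519) = 9.19°
∠(j0.084 + 0.084) = arctan(0.084/0.084) = 45.00°
∠H(j0.084) = 9.19° − 45.00° = -35.81°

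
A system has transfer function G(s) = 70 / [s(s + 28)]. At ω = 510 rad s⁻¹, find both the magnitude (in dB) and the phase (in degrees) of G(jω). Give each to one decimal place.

|G| = -71.4 dB, ∠G = -176.9°

|j510 + 28| = √(510² + 28²) = 510.8
|j510| = 510
|G(j510)| = 70 / (510.8 × 510) = 0.00026872
20 log₁₀(0.00026872) = -71.41 dB
∠(j510 + 28) = arctan(510/28) = 86.86°
∠(j510) = 90.00°
∠G(j510) = − (86.86° + 90.00°) = -176.86°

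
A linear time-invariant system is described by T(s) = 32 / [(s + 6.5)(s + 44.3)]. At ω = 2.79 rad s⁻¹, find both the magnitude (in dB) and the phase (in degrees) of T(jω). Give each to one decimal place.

|T| = -19.8 dB, ∠T = -26.8°

|j2.79 + 6.5| = √(2.79² + 6.5²) = 7.073
|j2.79 + 44.3| = √(2.79² + 44.3²) = 44.39
|T(j2.79)| = 32 / (7.073 × 44.39) = 0.10192
20 log₁₀(0.10192) = -19.83 dB
∠(j2.79 + 6.5) = arctan(2.79/6.5) = 23.23°
∠(j2.79 + 44.3) = arctan(2.79/44.3) = 3.60°
∠T(j2.79) = − (23.23° + 3.60°) = -26.83°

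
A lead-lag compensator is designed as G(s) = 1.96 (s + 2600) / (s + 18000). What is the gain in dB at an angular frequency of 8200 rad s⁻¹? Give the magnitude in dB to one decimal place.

|j8200 + 2600| = √(8200² + 2600²) = 8602
|j8200 + 18000| = √(8200² + 18000²) = 1.978e+04
|G(j8200)| = 1.96 × 8602 / 1.978e+04 = 0.85241
20 log₁₀(0.85241) = -1.39 dB

-1.4 dB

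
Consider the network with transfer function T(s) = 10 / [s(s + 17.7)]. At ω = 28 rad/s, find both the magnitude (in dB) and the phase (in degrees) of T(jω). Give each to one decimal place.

|T| = -39.3 dB, ∠T = -147.7°

|j28 + 17.7| = √(28² + 17.7²) = 33.13
|j28| = 28
|T(j28)| = 10 / (33.13 × 28) = 0.010782
20 log₁₀(0.010782) = -39.35 dB
∠(j28 + 17.7) = arctan(28/17.7) = 57.70°
∠(j28) = 90.00°
∠T(j28) = − (57.70° + 90.00°) = -147.70°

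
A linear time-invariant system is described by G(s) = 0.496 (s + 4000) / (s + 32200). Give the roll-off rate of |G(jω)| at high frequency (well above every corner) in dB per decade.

With 1 zero and 1 pole, the high-frequency asymptotic slope is 20 × (1 − 1) = 0 dB/decade.

0 dB/decade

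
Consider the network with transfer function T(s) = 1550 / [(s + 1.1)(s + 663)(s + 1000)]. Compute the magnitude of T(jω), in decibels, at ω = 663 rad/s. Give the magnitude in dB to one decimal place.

-113.6 dB

|j663 + 1.1| = √(663² + 1.1²) = 663
|j663 + 663| = √(663² + 663²) = 937.6
|j663 + 1000| = √(663² + 1000²) = 1200
|T(j663)| = 1550 / (663 × 937.6 × 1200) = 2.0781e-06
20 log₁₀(2.0781e-06) = -113.65 dB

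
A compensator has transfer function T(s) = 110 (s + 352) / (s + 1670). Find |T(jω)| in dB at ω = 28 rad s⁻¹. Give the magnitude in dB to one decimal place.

27.3 dB

|j28 + 352| = √(28² + 352²) = 353.1
|j28 + 1670| = √(28² + 1670²) = 1670
|T(j28)| = 110 × 353.1 / 1670 = 23.256
20 log₁₀(23.256) = 27.33 dB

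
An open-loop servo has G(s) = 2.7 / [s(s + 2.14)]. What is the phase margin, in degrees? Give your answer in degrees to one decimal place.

62.4°

Gain crossover: |G(jω)| = 1 at ω ≈ 1.12 rad/s.
∠G(j1.12) = −90° − arctan(1.12/2.14) ≈ -117.59°
PM = 180° + (-117.59°) = 62.41°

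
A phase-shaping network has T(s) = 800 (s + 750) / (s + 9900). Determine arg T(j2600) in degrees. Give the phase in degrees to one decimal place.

59.2°

∠(j2600 + 750) = arctan(2600/750) = 73.91°
∠(j2600 + 9900) = arctan(2600/9900) = 14.72°
∠T(j2600) = 73.91° − 14.72° = 59.19°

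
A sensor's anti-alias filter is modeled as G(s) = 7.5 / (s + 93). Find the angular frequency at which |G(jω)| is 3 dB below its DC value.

93 rad s⁻¹

For a single-pole low-pass, the −3 dB point is at the pole: ω = 93 rad s⁻¹.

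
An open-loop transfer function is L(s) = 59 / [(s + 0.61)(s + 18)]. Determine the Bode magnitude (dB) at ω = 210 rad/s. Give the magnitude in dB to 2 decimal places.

|j210 + 0.61| = √(210² + 0.61²) = 210
|j210 + 18| = √(210² + 18²) = 210.8
|L(j210)| = 59 / (210 × 210.8) = 0.001333
20 log₁₀(0.001333) = -57.504 dB

-57.50 dB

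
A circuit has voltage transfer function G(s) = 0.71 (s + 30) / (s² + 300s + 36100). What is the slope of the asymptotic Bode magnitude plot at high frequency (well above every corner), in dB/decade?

-20 dB/decade

With 1 zero and 2 poles, the high-frequency asymptotic slope is 20 × (1 − 2) = -20 dB/decade.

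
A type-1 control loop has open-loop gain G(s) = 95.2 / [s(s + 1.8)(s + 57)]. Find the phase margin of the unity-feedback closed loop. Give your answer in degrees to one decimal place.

64.1 deg

Gain crossover: |G(jω)| = 1 at ω ≈ 0.841 rad/sec.
∠G(j0.841) = −90° − arctan(0.841/1.8) − arctan(0.841/57) ≈ -115.88°
PM = 180° + (-115.88°) = 64.12°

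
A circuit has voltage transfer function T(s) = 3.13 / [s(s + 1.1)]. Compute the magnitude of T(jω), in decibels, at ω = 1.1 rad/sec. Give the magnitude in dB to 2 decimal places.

5.24 dB

|j1.1 + 1.1| = √(1.1² + 1.1²) = 1.556
|j1.1| = 1.1
|T(j1.1)| = 3.13 / (1.556 × 1.1) = 1.8291
20 log₁₀(1.8291) = 5.245 dB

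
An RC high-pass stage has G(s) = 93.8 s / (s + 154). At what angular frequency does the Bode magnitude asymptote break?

The single real pole at s = −154 gives a corner at ω = 154 rad/sec.

154 rad/sec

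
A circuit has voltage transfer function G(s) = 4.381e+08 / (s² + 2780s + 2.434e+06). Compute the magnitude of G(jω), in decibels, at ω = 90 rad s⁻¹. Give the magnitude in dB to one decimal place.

|(j90)² + 2780(j90) + 2.434e+06| = |2.4259e+06 + j2.502e+05| = 2.439e+06
|G(j90)| = 4.381e+08 / 2.439e+06 = 179.64
20 log₁₀(179.64) = 45.09 dB

45.1 dB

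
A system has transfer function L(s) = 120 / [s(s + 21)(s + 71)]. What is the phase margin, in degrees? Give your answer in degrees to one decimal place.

Gain crossover: |L(jω)| = 1 at ω ≈ 0.0805 rad/s.
∠L(j0.0805) = −90° − arctan(0.0805/21) − arctan(0.0805/71) ≈ -90.28°
PM = 180° + (-90.28°) = 89.72°

89.7 deg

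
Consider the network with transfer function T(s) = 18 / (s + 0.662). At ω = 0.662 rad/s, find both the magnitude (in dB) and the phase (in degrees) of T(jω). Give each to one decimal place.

|T| = 25.7 dB, ∠T = -45.0°

|j0.662 + 0.662| = √(0.662² + 0.662²) = 0.9362
|T(j0.662)| = 18 / 0.9362 = 19.226
20 log₁₀(19.226) = 25.68 dB
∠(j0.662 + 0.662) = arctan(0.662/0.662) = 45.00°
∠T(j0.662) = −45.00° = -45.00°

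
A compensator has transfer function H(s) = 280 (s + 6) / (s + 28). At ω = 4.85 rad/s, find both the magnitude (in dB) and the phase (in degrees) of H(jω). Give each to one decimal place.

|H| = 37.6 dB, ∠H = 29.1°

|j4.85 + 6| = √(4.85² + 6²) = 7.715
|j4.85 + 28| = √(4.85² + 28²) = 28.42
|H(j4.85)| = 280 × 7.715 / 28.42 = 76.019
20 log₁₀(76.019) = 37.62 dB
∠(j4.85 + 6) = arctan(4.85/6) = 38.95°
∠(j4.85 + 28) = arctan(4.85/28) = 9.83°
∠H(j4.85) = 38.95° − 9.83° = 29.12°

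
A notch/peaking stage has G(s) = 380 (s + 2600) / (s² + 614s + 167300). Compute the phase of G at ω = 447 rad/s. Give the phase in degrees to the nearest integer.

∠(j447 + 2600) = arctan(447/2600) = 9.76°
∠[(j447)² + 614(j447) + 167300] = ∠[-32509 + j2.7446e+05] = 96.76°
∠G(j447) = 9.76° − 96.76° = -87.00°

-87°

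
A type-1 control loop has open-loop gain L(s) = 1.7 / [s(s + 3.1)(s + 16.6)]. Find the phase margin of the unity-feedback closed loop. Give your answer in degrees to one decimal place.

Gain crossover: |L(jω)| = 1 at ω ≈ 0.033 rad s⁻¹.
∠L(j0.033) = −90° − arctan(0.033/3.1) − arctan(0.033/16.6) ≈ -90.72°
PM = 180° + (-90.72°) = 89.28°

89.3°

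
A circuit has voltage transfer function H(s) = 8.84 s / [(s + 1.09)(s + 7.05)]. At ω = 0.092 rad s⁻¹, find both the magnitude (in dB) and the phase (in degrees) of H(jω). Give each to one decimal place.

|H| = -19.5 dB, ∠H = 84.4 deg

|j0.092| = 0.092
|j0.092 + 1.09| = √(0.092² + 1.09²) = 1.094
|j0.092 + 7.05| = √(0.092² + 7.05²) = 7.051
|H(j0.092)| = 8.84 × 0.092 / (1.094 × 7.051) = 0.10545
20 log₁₀(0.10545) = -19.54 dB
∠(j0.092) = 90.00°
∠(j0.092 + 1.09) = arctan(0.092/1.09) = 4.82°
∠(j0.092 + 7.05) = arctan(0.092/7.05) = 0.75°
∠H(j0.092) = 90.00° − (4.82° + 0.75°) = 84.43°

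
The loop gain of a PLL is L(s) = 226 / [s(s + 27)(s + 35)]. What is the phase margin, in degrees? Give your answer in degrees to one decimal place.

Gain crossover: |L(jω)| = 1 at ω ≈ 0.239 rad/s.
∠L(j0.239) = −90° − arctan(0.239/27) − arctan(0.239/35) ≈ -90.90°
PM = 180° + (-90.90°) = 89.10°

89.1°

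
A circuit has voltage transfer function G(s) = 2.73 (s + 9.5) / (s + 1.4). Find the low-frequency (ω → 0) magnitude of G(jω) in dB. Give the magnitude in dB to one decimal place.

G(0) = 2.73 × 9.5 / 1.4 = 18.525
20 log₁₀(18.525) = 25.36 dB

25.4 dB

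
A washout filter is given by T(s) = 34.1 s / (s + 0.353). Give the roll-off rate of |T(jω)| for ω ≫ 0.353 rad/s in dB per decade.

With 1 zero and 1 pole, the high-frequency asymptotic slope is 20 × (1 − 1) = 0 dB/decade.

0 dB/decade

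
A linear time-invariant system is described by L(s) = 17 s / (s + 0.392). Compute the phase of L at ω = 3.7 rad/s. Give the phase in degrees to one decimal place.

∠(j3.7) = 90.00°
∠(j3.7 + 0.392) = arctan(3.7/0.392) = 83.95°
∠L(j3.7) = 90.00° − 83.95° = 6.05°

6.0 deg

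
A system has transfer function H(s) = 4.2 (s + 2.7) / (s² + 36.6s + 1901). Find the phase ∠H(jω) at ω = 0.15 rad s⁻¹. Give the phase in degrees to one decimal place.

∠(j0.15 + 2.7) = arctan(0.15/2.7) = 3.18°
∠[(j0.15)² + 36.6(j0.15) + 1901] = ∠[1901 + j5.49] = 0.17°
∠H(j0.15) = 3.18° − 0.17° = 3.01°

3.0°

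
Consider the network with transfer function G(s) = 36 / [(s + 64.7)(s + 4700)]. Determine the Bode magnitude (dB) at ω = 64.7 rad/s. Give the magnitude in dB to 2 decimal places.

-81.55 dB

|j64.7 + 64.7| = √(64.7² + 64.7²) = 91.5
|j64.7 + 4700| = √(64.7² + 4700²) = 4700
|G(j64.7)| = 36 / (91.5 × 4700) = 8.3704e-05
20 log₁₀(8.3704e-05) = -81.545 dB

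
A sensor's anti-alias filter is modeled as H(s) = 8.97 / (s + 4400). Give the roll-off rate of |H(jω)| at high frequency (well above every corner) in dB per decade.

-20 dB/decade

With 0 zeros and 1 pole, the high-frequency asymptotic slope is 20 × (0 − 1) = -20 dB/decade.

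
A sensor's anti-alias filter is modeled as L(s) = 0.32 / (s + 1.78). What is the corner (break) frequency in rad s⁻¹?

1.78 rad s⁻¹

The single real pole at s = −1.78 gives a corner at ω = 1.78 rad s⁻¹.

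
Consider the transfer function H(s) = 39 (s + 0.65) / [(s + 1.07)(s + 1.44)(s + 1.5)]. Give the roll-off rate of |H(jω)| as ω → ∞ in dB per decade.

-40 dB/decade

With 1 zero and 3 poles, the high-frequency asymptotic slope is 20 × (1 − 3) = -40 dB/decade.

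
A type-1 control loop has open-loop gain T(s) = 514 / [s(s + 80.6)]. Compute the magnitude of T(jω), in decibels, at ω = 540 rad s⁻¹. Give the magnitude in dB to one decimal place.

|j540 + 80.6| = √(540² + 80.6²) = 546
|j540| = 540
|T(j540)| = 514 / (546 × 540) = 0.0017434
20 log₁₀(0.0017434) = -55.17 dB

-55.2 dB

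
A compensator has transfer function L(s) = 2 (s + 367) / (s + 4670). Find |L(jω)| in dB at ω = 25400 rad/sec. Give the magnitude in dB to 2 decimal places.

|j25400 + 367| = √(25400² + 367²) = 2.54e+04
|j25400 + 4670| = √(25400² + 4670²) = 2.583e+04
|L(j25400)| = 2 × 2.54e+04 / 2.583e+04 = 1.9672
20 log₁₀(1.9672) = 5.877 dB

5.88 dB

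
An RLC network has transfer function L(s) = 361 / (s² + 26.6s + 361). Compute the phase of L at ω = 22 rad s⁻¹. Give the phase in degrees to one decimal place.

∠[(j22)² + 26.6(j22) + 361] = ∠[-123 + j585.2] = 101.87°
∠L(j22) = −101.87° = -101.87°

-101.9°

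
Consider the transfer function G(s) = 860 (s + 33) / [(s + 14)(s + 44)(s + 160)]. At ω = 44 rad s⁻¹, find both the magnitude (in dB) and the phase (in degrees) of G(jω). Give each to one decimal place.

|j44 + 33| = √(44² + 33²) = 55
|j44 + 14| = √(44² + 14²) = 46.17
|j44 + 44| = √(44² + 44²) = 62.23
|j44 + 160| = √(44² + 160²) = 165.9
|G(j44)| = 860 × 55 / (46.17 × 62.23 × 165.9) = 0.099209
20 log₁₀(0.099209) = -20.07 dB
∠(j44 + 33) = arctan(44/33) = 53.13°
∠(j44 + 14) = arctan(44/14) = 72.35°
∠(j44 + 44) = arctan(44/44) = 45.00°
∠(j44 + 160) = arctan(44/160) = 15.38°
∠G(j44) = 53.13° − (72.35° + 45.00° + 15.38°) = -79.60°

|G| = -20.1 dB, ∠G = -79.6°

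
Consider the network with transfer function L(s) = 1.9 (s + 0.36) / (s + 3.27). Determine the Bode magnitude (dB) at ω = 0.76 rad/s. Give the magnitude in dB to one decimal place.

-6.4 dB

|j0.76 + 0.36| = √(0.76² + 0.36²) = 0.841
|j0.76 + 3.27| = √(0.76² + 3.27²) = 3.357
|L(j0.76)| = 1.9 × 0.841 / 3.357 = 0.47594
20 log₁₀(0.47594) = -6.45 dB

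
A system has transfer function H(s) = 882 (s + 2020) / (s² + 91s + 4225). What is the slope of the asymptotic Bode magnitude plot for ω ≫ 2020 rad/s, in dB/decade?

-20 dB/decade

With 1 zero and 2 poles, the high-frequency asymptotic slope is 20 × (1 − 2) = -20 dB/decade.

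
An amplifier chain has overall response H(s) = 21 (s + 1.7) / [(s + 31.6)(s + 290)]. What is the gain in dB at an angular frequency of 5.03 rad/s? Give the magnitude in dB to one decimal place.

|j5.03 + 1.7| = √(5.03² + 1.7²) = 5.31
|j5.03 + 31.6| = √(5.03² + 31.6²) = 32
|j5.03 + 290| = √(5.03² + 290²) = 290
|H(j5.03)| = 21 × 5.31 / (32 × 290) = 0.012014
20 log₁₀(0.012014) = -38.41 dB

-38.4 dB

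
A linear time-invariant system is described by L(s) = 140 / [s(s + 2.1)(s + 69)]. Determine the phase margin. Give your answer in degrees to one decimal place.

Gain crossover: |L(jω)| = 1 at ω ≈ 0.89 rad/s.
∠L(j0.89) = −90° − arctan(0.89/2.1) − arctan(0.89/69) ≈ -113.70°
PM = 180° + (-113.70°) = 66.30°

66.3 deg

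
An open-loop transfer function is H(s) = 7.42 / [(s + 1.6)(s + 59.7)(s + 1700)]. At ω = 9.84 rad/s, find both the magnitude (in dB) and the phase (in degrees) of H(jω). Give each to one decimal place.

|H| = -102.8 dB, ∠H = -90.5°

|j9.84 + 1.6| = √(9.84² + 1.6²) = 9.969
|j9.84 + 59.7| = √(9.84² + 59.7²) = 60.51
|j9.84 + 1700| = √(9.84² + 1700²) = 1700
|H(j9.84)| = 7.42 / (9.969 × 60.51 × 1700) = 7.2359e-06
20 log₁₀(7.2359e-06) = -102.81 dB
∠(j9.84 + 1.6) = arctan(9.84/1.6) = 80.76°
∠(j9.84 + 59.7) = arctan(9.84/59.7) = 9.36°
∠(j9.84 + 1700) = arctan(9.84/1700) = 0.33°
∠H(j9.84) = − (80.76° + 9.36° + 0.33°) = -90.46°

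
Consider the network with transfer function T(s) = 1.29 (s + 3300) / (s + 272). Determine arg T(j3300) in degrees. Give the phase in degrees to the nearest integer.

∠(j3300 + 3300) = arctan(3300/3300) = 45.00°
∠(j3300 + 272) = arctan(3300/272) = 85.29°
∠T(j3300) = 45.00° − 85.29° = -40.29°

-40 deg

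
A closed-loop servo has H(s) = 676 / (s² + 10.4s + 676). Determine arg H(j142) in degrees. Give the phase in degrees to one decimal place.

∠[(j142)² + 10.4(j142) + 676] = ∠[-19488 + j1476.8] = 175.67°
∠H(j142) = −175.67° = -175.67°

-175.7 deg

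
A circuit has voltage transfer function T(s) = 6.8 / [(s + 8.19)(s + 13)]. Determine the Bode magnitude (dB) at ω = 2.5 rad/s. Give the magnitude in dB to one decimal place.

-24.4 dB

|j2.5 + 8.19| = √(2.5² + 8.19²) = 8.563
|j2.5 + 13| = √(2.5² + 13²) = 13.24
|T(j2.5)| = 6.8 / (8.563 × 13.24) = 0.059986
20 log₁₀(0.059986) = -24.44 dB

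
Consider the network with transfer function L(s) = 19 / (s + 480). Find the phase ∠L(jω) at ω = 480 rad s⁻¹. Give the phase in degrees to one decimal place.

-45.0°

∠(j480 + 480) = arctan(480/480) = 45.00°
∠L(j480) = −45.00° = -45.00°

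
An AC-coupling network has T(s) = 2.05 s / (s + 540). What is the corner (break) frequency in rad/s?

The single real pole at s = −540 gives a corner at ω = 540 rad/s.

540 rad/s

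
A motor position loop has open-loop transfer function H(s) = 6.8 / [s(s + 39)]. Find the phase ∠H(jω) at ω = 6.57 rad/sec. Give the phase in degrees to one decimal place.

∠(j6.57 + 39) = arctan(6.57/39) = 9.56°
∠(j6.57) = 90.00°
∠H(j6.57) = − (9.56° + 90.00°) = -99.56°

-99.6 deg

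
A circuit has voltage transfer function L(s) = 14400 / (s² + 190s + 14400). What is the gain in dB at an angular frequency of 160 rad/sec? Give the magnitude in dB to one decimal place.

|(j160)² + 190(j160) + 14400| = |-11200 + j30400| = 3.24e+04
|L(j160)| = 14400 / 3.24e+04 = 0.44448
20 log₁₀(0.44448) = -7.04 dB

-7.0 dB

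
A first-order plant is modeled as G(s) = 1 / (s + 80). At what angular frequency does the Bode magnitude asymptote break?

80 rad s⁻¹

The single real pole at s = −80 gives a corner at ω = 80 rad s⁻¹.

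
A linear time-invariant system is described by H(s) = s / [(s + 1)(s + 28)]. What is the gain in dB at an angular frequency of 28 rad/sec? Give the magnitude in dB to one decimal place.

-32.0 dB

|j28| = 28
|j28 + 1| = √(28² + 1²) = 28.02
|j28 + 28| = √(28² + 28²) = 39.6
|H(j28)| = 1 × 28 / (28.02 × 39.6) = 0.025238
20 log₁₀(0.025238) = -31.96 dB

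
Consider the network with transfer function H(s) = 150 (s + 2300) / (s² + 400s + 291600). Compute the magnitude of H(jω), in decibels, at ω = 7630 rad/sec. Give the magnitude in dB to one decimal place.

|j7630 + 2300| = √(7630² + 2300²) = 7969
|(j7630)² + 400(j7630) + 291600| = |-5.7925e+07 + j3.052e+06| = 5.801e+07
|H(j7630)| = 150 × 7969 / 5.801e+07 = 0.020608
20 log₁₀(0.020608) = -33.72 dB

-33.7 dB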